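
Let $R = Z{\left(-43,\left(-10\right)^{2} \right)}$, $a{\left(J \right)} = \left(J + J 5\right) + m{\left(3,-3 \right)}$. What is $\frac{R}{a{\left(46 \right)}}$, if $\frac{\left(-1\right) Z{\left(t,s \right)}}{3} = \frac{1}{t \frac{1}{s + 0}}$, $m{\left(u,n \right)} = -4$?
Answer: $\frac{75}{2924} \approx 0.02565$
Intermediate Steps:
$a{\left(J \right)} = -4 + 6 J$ ($a{\left(J \right)} = \left(J + J 5\right) - 4 = \left(J + 5 J\right) - 4 = 6 J - 4 = -4 + 6 J$)
$Z{\left(t,s \right)} = - \frac{3 s}{t}$ ($Z{\left(t,s \right)} = - \frac{3}{t \frac{1}{s + 0}} = - \frac{3}{t \frac{1}{s}} = - 3 \frac{s}{t} = - \frac{3 s}{t}$)
$R = \frac{300}{43}$ ($R = - \frac{3 \left(-10\right)^{2}}{-43} = \left(-3\right) 100 \left(- \frac{1}{43}\right) = \frac{300}{43} \approx 6.9767$)
$\frac{R}{a{\left(46 \right)}} = \frac{300}{43 \left(-4 + 6 \cdot 46\right)} = \frac{300}{43 \left(-4 + 276\right)} = \frac{300}{43 \cdot 272} = \frac{300}{43} \cdot \frac{1}{272} = \frac{75}{2924}$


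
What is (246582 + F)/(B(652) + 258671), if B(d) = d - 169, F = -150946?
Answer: 47818/129577 ≈ 0.36903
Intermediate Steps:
B(d) = -169 + d
(246582 + F)/(B(652) + 258671) = (246582 - 150946)/((-169 + 652) + 258671) = 95636/(483 + 258671) = 95636/259154 = 95636*(1/259154) = 47818/129577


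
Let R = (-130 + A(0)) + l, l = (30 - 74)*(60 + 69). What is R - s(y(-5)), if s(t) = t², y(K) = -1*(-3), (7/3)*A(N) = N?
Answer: -5815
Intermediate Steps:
l = -5676 (l = -44*129 = -5676)
A(N) = 3*N/7
y(K) = 3
R = -5806 (R = (-130 + (3/7)*0) - 5676 = (-130 + 0) - 5676 = -130 - 5676 = -5806)
R - s(y(-5)) = -5806 - 1*3² = -5806 - 1*9 = -5806 - 9 = -5815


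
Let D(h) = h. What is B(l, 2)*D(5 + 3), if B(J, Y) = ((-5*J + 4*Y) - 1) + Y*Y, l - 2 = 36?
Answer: -1432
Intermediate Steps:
l = 38 (l = 2 + 36 = 38)
B(J, Y) = -1 + Y² - 5*J + 4*Y (B(J, Y) = (-1 - 5*J + 4*Y) + Y² = -1 + Y² - 5*J + 4*Y)
B(l, 2)*D(5 + 3) = (-1 + 2² - 5*38 + 4*2)*(5 + 3) = (-1 + 4 - 190 + 8)*8 = -179*8 = -1432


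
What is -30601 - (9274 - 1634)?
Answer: -38241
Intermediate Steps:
-30601 - (9274 - 1634) = -30601 - 1*7640 = -30601 - 7640 = -38241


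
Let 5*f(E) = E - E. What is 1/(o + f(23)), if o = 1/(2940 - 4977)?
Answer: -2037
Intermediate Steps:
f(E) = 0 (f(E) = (E - E)/5 = (⅕)*0 = 0)
o = -1/2037 (o = 1/(-2037) = -1/2037 ≈ -0.00049092)
1/(o + f(23)) = 1/(-1/2037 + 0) = 1/(-1/2037) = -2037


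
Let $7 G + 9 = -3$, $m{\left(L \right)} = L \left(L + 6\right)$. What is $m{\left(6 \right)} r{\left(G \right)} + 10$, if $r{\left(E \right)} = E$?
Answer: $- \frac{794}{7} \approx -113.43$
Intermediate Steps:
$m{\left(L \right)} = L \left(6 + L\right)$
$G = - \frac{12}{7}$ ($G = - \frac{9}{7} + \frac{1}{7} \left(-3\right) = - \frac{9}{7} - \frac{3}{7} = - \frac{12}{7} \approx -1.7143$)
$m{\left(6 \right)} r{\left(G \right)} + 10 = 6 \left(6 + 6\right) \left(- \frac{12}{7}\right) + 10 = 6 \cdot 12 \left(- \frac{12}{7}\right) + 10 = 72 \left(- \frac{12}{7}\right) + 10 = - \frac{864}{7} + 10 = - \frac{794}{7}$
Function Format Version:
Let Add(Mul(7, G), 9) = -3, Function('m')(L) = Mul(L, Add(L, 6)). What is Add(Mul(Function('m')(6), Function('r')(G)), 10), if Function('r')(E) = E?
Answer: Rational(-794, 7) ≈ -113.43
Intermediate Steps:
Function('m')(L) = Mul(L, Add(6, L))
G = Rational(-12, 7) (G = Add(Rational(-9, 7), Mul(Rational(1, 7), -3)) = Add(Rational(-9, 7), Rational(-3, 7)) = Rational(-12, 7) ≈ -1.7143)
Add(Mul(Function('m')(6), Function('r')(G)), 10) = Add(Mul(Mul(6, Add(6, 6)), Rational(-12, 7)), 10) = Add(Mul(Mul(6, 12), Rational(-12, 7)), 10) = Add(Mul(72, Rational(-12, 7)), 10) = Add(Rational(-864, 7), 10) = Rational(-794, 7)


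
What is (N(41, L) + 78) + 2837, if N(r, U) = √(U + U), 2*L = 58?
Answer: 2915 + √58 ≈ 2922.6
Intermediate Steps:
L = 29 (L = (½)*58 = 29)
N(r, U) = √2*√U (N(r, U) = √(2*U) = √2*√U)
(N(41, L) + 78) + 2837 = (√2*√29 + 78) + 2837 = (√58 + 78) + 2837 = (78 + √58) + 2837 = 2915 + √58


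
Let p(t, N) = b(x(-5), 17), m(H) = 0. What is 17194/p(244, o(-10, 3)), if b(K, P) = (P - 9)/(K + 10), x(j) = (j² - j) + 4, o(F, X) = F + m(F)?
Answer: 94567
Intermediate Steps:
o(F, X) = F (o(F, X) = F + 0 = F)
x(j) = 4 + j² - j
b(K, P) = (-9 + P)/(10 + K)
p(t, N) = 2/11 (p(t, N) = (-9 + 17)/(10 + (4 + (-5)² - 1*(-5))) = 8/(10 + (4 + 25 + 5)) = 8/(10 + 34) = 8/44 = (1/44)*8 = 2/11)
17194/p(244, o(-10, 3)) = 17194/(2/11) = 17194*(11/2) = 94567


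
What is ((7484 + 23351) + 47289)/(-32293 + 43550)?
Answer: 78124/11257 ≈ 6.9400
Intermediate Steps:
((7484 + 23351) + 47289)/(-32293 + 43550) = (30835 + 47289)/11257 = 78124*(1/11257) = 78124/11257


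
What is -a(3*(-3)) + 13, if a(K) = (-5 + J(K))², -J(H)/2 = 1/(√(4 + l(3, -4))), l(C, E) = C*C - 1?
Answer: 13 - (15 + √3)²/9 ≈ -18.107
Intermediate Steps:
l(C, E) = -1 + C² (l(C, E) = C² - 1 = -1 + C²)
J(H) = -√3/3 (J(H) = -2/√(4 + (-1 + 3²)) = -2/√(4 + (-1 + 9)) = -2/√(4 + 8) = -2*√3/6 = -√3/3)
a(K) = (-5 - √3/3)²
-a(3*(-3)) + 13 = -(15 + √3)²/9 + 13 = 13 - (15 + √3)²/9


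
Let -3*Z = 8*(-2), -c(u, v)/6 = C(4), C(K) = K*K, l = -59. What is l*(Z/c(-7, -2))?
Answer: 59/18 ≈ 3.2778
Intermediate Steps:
C(K) = K²
c(u, v) = -96 (c(u, v) = -6*4² = -6*16 = -96)
Z = 16/3 (Z = -8*(-2)/3 = -⅓*(-16) = 16/3 ≈ 5.3333)
l*(Z/c(-7, -2)) = -944/(3*(-96)) = -944*(-1)/(3*96) = -59*(-1/18) = 59/18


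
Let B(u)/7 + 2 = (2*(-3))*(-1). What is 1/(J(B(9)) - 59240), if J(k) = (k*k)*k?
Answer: -1/37288 ≈ -2.6818e-5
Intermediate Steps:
B(u) = 28 (B(u) = -14 + 7*((2*(-3))*(-1)) = -14 + 7*(-6*(-1)) = -14 + 7*6 = -14 + 42 = 28)
J(k) = k³ (J(k) = k²*k = k³)
1/(J(B(9)) - 59240) = 1/(28³ - 59240) = 1/(21952 - 59240) = 1/(-37288) = -1/37288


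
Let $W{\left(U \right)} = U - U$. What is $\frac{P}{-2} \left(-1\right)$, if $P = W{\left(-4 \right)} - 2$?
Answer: $-1$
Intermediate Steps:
$W{\left(U \right)} = 0$
$P = -2$ ($P = 0 - 2 = -2$)
$\frac{P}{-2} \left(-1\right) = - \frac{2}{-2} \left(-1\right) = \left(-2\right) \left(- \frac{1}{2}\right) \left(-1\right) = 1 \left(-1\right) = -1$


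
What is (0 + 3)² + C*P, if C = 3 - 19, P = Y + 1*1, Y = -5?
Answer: 73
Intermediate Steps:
P = -4 (P = -5 + 1*1 = -5 + 1 = -4)
C = -16
(0 + 3)² + C*P = (0 + 3)² - 16*(-4) = 3² + 64 = 9 + 64 = 73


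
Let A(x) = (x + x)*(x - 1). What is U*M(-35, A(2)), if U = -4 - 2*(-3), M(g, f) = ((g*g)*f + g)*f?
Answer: 38920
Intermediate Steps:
A(x) = 2*x*(-1 + x) (A(x) = (2*x)*(-1 + x) = 2*x*(-1 + x))
M(g, f) = f*(g + f*g²) (M(g, f) = (g²*f + g)*f = (f*g² + g)*f = (g + f*g²)*f = f*(g + f*g²))
U = 2 (U = -4 + 6 = 2)
U*M(-35, A(2)) = 2*((2*2*(-1 + 2))*(-35)*(1 + (2*2*(-1 + 2))*(-35))) = 2*((2*2*1)*(-35)*(1 + (2*2*1)*(-35))) = 2*(4*(-35)*(1 + 4*(-35))) = 2*(4*(-35)*(1 - 140)) = 2*(4*(-35)*(-139)) = 2*19460 = 38920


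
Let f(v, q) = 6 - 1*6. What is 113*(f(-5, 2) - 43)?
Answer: -4859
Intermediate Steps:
f(v, q) = 0 (f(v, q) = 6 - 6 = 0)
113*(f(-5, 2) - 43) = 113*(0 - 43) = 113*(-43) = -4859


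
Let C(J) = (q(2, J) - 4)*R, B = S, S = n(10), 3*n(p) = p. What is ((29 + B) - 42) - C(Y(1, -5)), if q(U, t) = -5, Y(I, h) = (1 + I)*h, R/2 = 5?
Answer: 241/3 ≈ 80.333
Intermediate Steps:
n(p) = p/3
S = 10/3 (S = (1/3)*10 = 10/3 ≈ 3.3333)
R = 10 (R = 2*5 = 10)
Y(I, h) = h*(1 + I)
B = 10/3 ≈ 3.3333
C(J) = -90 (C(J) = (-5 - 4)*10 = -9*10 = -90)
((29 + B) - 42) - C(Y(1, -5)) = ((29 + 10/3) - 42) - 1*(-90) = (97/3 - 42) + 90 = -29/3 + 90 = 241/3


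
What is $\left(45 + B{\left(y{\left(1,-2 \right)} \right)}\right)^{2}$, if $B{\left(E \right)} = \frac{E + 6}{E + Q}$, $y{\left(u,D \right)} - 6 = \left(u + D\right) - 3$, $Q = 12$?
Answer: $\frac{101761}{49} \approx 2076.8$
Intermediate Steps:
$y{\left(u,D \right)} = 3 + D + u$ ($y{\left(u,D \right)} = 6 - \left(3 - D - u\right) = 6 + \left(-3 + D + u\right) = 3 + D + u$)
$B{\left(E \right)} = \frac{6 + E}{12 + E}$ ($B{\left(E \right)} = \frac{E + 6}{E + 12} = \frac{6 + E}{12 + E}$)
$\left(45 + B{\left(y{\left(1,-2 \right)} \right)}\right)^{2} = \left(45 + \frac{6 + \left(3 - 2 + 1\right)}{12 + \left(3 - 2 + 1\right)}\right)^{2} = \left(45 + \frac{6 + 2}{12 + 2}\right)^{2} = \left(45 + \frac{1}{14} \cdot 8\right)^{2} = \left(45 + \frac{4}{7}\right)^{2} = \left(\frac{319}{7}\right)^{2} = \frac{101761}{49}$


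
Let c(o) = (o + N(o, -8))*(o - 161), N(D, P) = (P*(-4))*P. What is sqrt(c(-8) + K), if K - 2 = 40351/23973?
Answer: sqrt(25643142933045)/23973 ≈ 211.23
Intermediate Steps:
K = 88297/23973 (K = 2 + 40351/23973 = 88297/23973 ≈ 3.6832)
N(D, P) = -4*P**2 (N(D, P) = (-4*P)*P = -4*P**2)
c(o) = (-256 + o)*(-161 + o) (c(o) = (o - 4*(-8)**2)*(o - 161) = (o - 4*64)*(-161 + o) = (o - 256)*(-161 + o) = (-256 + o)*(-161 + o))
sqrt(c(-8) + K) = sqrt((41216 + (-8)**2 - 417*(-8)) + 88297/23973) = sqrt((41216 + 64 + 3336) + 88297/23973) = sqrt(44616 + 88297/23973) = sqrt(1069667665/23973) = sqrt(25643142933045)/23973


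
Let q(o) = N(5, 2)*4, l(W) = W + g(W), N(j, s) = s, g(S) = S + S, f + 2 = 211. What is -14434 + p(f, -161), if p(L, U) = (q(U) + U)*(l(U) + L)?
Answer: 27488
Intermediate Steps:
f = 209 (f = -2 + 211 = 209)
g(S) = 2*S
l(W) = 3*W (l(W) = W + 2*W = 3*W)
q(o) = 8 (q(o) = 2*4 = 8)
p(L, U) = (8 + U)*(L + 3*U) (p(L, U) = (8 + U)*(3*U + L) = (8 + U)*(L + 3*U))
-14434 + p(f, -161) = -14434 + (3*(-161)² + 8*209 + 24*(-161) + 209*(-161)) = -14434 + (3*25921 + 1672 - 3864 - 33649) = -14434 + (77763 + 1672 - 3864 - 33649) = -14434 + 41922 = 27488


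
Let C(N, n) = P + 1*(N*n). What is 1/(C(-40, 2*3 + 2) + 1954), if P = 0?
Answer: 1/1634 ≈ 0.00061200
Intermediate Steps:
C(N, n) = N*n (C(N, n) = 0 + 1*(N*n) = 0 + N*n = N*n)
1/(C(-40, 2*3 + 2) + 1954) = 1/(-40*(2*3 + 2) + 1954) = 1/(-40*(6 + 2) + 1954) = 1/(-40*8 + 1954) = 1/(-320 + 1954) = 1/1634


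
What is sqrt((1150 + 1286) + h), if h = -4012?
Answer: 2*I*sqrt(394) ≈ 39.699*I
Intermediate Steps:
sqrt((1150 + 1286) + h) = sqrt((1150 + 1286) - 4012) = sqrt(2436 - 4012) = sqrt(-1576) = 2*I*sqrt(394)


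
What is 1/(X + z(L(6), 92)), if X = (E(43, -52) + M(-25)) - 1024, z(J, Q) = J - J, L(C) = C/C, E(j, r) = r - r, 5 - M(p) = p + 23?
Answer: -1/1017 ≈ -0.00098328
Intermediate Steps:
M(p) = -18 - p (M(p) = 5 - (p + 23) = 5 - (23 + p) = 5 + (-23 - p) = -18 - p)
E(j, r) = 0
L(C) = 1
z(J, Q) = 0
X = -1017 (X = (0 + (-18 - 1*(-25))) - 1024 = (0 + (-18 + 25)) - 1024 = (0 + 7) - 1024 = 7 - 1024 = -1017)
1/(X + z(L(6), 92)) = 1/(-1017 + 0) = 1/(-1017) = -1/1017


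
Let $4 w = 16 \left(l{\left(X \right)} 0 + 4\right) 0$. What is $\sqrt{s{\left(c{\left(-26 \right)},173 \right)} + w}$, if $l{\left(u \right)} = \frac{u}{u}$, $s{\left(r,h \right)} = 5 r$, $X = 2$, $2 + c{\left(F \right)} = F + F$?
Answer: $3 i \sqrt{30} \approx 16.432 i$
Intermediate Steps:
$c{\left(F \right)} = -2 + 2 F$ ($c{\left(F \right)} = -2 + \left(F + F\right) = -2 + 2 F$)
$l{\left(u \right)} = 1$
$w = 0$ ($w = \frac{16 \left(1 \cdot 0 + 4\right) 0}{4} = \frac{16 \left(0 + 4\right) 0}{4} = \frac{16 \cdot 4 \cdot 0}{4} = \frac{64 \cdot 0}{4} = \frac{1}{4} \cdot 0 = 0$)
$\sqrt{s{\left(c{\left(-26 \right)},173 \right)} + w} = \sqrt{5 \left(-2 + 2 \left(-26\right)\right) + 0} = \sqrt{5 \left(-2 - 52\right) + 0} = \sqrt{5 \left(-54\right) + 0} = \sqrt{-270 + 0} = \sqrt{-270} = 3 i \sqrt{30}$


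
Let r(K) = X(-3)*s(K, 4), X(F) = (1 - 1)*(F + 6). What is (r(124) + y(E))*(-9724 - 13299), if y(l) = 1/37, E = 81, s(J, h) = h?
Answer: -23023/37 ≈ -622.24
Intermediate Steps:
X(F) = 0 (X(F) = 0*(6 + F) = 0)
y(l) = 1/37
r(K) = 0 (r(K) = 0*4 = 0)
(r(124) + y(E))*(-9724 - 13299) = (0 + 1/37)*(-9724 - 13299) = (1/37)*(-23023) = -23023/37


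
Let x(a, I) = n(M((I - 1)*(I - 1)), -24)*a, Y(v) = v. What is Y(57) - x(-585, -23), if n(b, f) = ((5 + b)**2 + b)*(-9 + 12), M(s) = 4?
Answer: 149232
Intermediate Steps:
n(b, f) = 3*b + 3*(5 + b)**2 (n(b, f) = (b + (5 + b)**2)*3 = 3*b + 3*(5 + b)**2)
x(a, I) = 255*a (x(a, I) = (3*4 + 3*(5 + 4)**2)*a = (12 + 3*9**2)*a = (12 + 3*81)*a = (12 + 243)*a = 255*a)
Y(57) - x(-585, -23) = 57 - 255*(-585) = 57 - 1*(-149175) = 57 + 149175 = 149232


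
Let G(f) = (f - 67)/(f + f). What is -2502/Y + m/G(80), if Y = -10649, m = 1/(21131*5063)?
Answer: 3479836568918/14810855906561 ≈ 0.23495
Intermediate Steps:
G(f) = (-67 + f)/(2*f) (G(f) = (-67 + f)/((2*f)) = (-67 + f)*(1/(2*f)) = (-67 + f)/(2*f))
m = 1/106986253 (m = (1/21131)*(1/5063) = 1/106986253 ≈ 9.3470e-9)
-2502/Y + m/G(80) = -2502/(-10649) + 1/(106986253*(((1/2)*(-67 + 80)/80))) = -2502*(-1/10649) + 1/(106986253*(((1/2)*(1/80)*13))) = 2502/10649 + 1/(106986253*(13/160)) = 2502/10649 + (1/106986253)*(160/13) = 2502/10649 + 160/1390821289 = 3479836568918/14810855906561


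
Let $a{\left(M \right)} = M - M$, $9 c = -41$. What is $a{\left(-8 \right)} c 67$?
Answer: $0$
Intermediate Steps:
$c = - \frac{41}{9}$ ($c = \frac{1}{9} \left(-41\right) = - \frac{41}{9} \approx -4.5556$)
$a{\left(M \right)} = 0$
$a{\left(-8 \right)} c 67 = 0 \left(- \frac{41}{9}\right) 67 = 0 \cdot 67 = 0$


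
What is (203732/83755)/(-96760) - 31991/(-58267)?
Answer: 64811868385839/118050891031150 ≈ 0.54902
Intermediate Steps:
(203732/83755)/(-96760) - 31991/(-58267) = (203732*(1/83755))*(-1/96760) - 31991*(-1/58267) = (203732/83755)*(-1/96760) + 31991/58267 = -50933/2026033450 + 31991/58267 = 64811868385839/118050891031150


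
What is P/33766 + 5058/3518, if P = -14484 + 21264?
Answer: 48660117/29697197 ≈ 1.6385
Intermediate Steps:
P = 6780
P/33766 + 5058/3518 = 6780/33766 + 5058/3518 = 6780*(1/33766) + 5058*(1/3518) = 3390/16883 + 2529/1759 = 48660117/29697197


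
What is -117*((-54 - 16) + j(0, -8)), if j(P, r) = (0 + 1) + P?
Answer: 8073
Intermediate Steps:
j(P, r) = 1 + P
-117*((-54 - 16) + j(0, -8)) = -117*((-54 - 16) + (1 + 0)) = -117*(-70 + 1) = -117*(-69) = 8073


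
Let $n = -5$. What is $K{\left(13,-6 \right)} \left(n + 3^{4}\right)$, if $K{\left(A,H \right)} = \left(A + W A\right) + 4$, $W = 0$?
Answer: $1292$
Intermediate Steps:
$K{\left(A,H \right)} = 4 + A$ ($K{\left(A,H \right)} = \left(A + 0 A\right) + 4 = \left(A + 0\right) + 4 = A + 4 = 4 + A$)
$K{\left(13,-6 \right)} \left(n + 3^{4}\right) = \left(4 + 13\right) \left(-5 + 3^{4}\right) = 17 \left(-5 + 81\right) = 17 \cdot 76 = 1292$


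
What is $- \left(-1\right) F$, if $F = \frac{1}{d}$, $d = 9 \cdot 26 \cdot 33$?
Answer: $\frac{1}{7722} \approx 0.0001295$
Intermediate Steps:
$d = 7722$ ($d = 234 \cdot 33 = 7722$)
$F = \frac{1}{7722} \approx 0.0001295$
$- \left(-1\right) F = - \frac{-1}{7722} = \left(-1\right) \left(- \frac{1}{7722}\right) = \frac{1}{7722}$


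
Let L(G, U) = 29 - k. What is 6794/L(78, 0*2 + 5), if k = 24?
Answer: 6794/5 ≈ 1358.8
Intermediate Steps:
L(G, U) = 5 (L(G, U) = 29 - 1*24 = 29 - 24 = 5)
6794/L(78, 0*2 + 5) = 6794/5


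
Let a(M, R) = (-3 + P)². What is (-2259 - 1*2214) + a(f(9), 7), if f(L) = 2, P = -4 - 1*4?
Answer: -4352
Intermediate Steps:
P = -8 (P = -4 - 4 = -8)
a(M, R) = 121 (a(M, R) = (-3 - 8)² = (-11)² = 121)
(-2259 - 1*2214) + a(f(9), 7) = (-2259 - 1*2214) + 121 = (-2259 - 2214) + 121 = -4473 + 121 = -4352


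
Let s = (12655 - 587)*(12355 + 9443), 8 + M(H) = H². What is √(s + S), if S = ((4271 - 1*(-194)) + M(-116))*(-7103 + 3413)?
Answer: 3*√21884366 ≈ 14034.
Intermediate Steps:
M(H) = -8 + H²
S = -66098970 (S = ((4271 - 1*(-194)) + (-8 + (-116)²))*(-7103 + 3413) = ((4271 + 194) + (-8 + 13456))*(-3690) = (4465 + 13448)*(-3690) = 17913*(-3690) = -66098970)
s = 263058264 (s = 12068*21798 = 263058264)
√(s + S) = √(263058264 - 66098970) = √196959294 = 3*√21884366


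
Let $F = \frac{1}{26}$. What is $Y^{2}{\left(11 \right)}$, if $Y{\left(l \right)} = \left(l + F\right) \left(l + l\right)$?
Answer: $\frac{9966649}{169} \approx 58974.0$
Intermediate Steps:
$F = \frac{1}{26} \approx 0.038462$
$Y{\left(l \right)} = 2 l \left(\frac{1}{26} + l\right)$ ($Y{\left(l \right)} = \left(l + \frac{1}{26}\right) \left(l + l\right) = \left(\frac{1}{26} + l\right) 2 l = 2 l \left(\frac{1}{26} + l\right)$)
$Y^{2}{\left(11 \right)} = \left(\frac{1}{13} \cdot 11 \left(1 + 26 \cdot 11\right)\right)^{2} = \left(\frac{1}{13} \cdot 11 \left(1 + 286\right)\right)^{2} = \left(\frac{1}{13} \cdot 11 \cdot 287\right)^{2} = \left(\frac{3157}{13}\right)^{2} = \frac{9966649}{169}$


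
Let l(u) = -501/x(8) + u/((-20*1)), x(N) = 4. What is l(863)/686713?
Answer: -842/3433565 ≈ -0.00024523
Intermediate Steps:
l(u) = -501/4 - u/20 (l(u) = -501/4 + u/((-20*1)) = -501*¼ + u/(-20) = -501/4 + u*(-1/20) = -501/4 - u/20)
l(863)/686713 = (-501/4 - 1/20*863)/686713 = (-501/4 - 863/20)*(1/686713) = -842/5*1/686713 = -842/3433565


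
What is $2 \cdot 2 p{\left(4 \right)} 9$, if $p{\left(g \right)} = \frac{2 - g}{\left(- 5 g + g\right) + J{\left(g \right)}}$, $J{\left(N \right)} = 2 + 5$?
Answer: $8$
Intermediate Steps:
$J{\left(N \right)} = 7$
$p{\left(g \right)} = \frac{2 - g}{7 - 4 g}$ ($p{\left(g \right)} = \frac{2 - g}{\left(- 5 g + g\right) + 7} = \frac{2 - g}{- 4 g + 7} = \frac{2 - g}{7 - 4 g}$)
$2 \cdot 2 p{\left(4 \right)} 9 = 2 \cdot 2 \frac{-2 + 4}{-7 + 4 \cdot 4} \cdot 9 = 4 \frac{1}{-7 + 16} \cdot 2 \cdot 9 = 4 \cdot \frac{1}{9} \cdot 2 \cdot 9 = 4 \cdot \frac{2}{9} \cdot 9 = \frac{8}{9} \cdot 9 = 8$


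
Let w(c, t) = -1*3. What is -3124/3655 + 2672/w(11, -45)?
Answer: -9775532/10965 ≈ -891.52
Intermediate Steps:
w(c, t) = -3
-3124/3655 + 2672/w(11, -45) = -3124/3655 + 2672/(-3) = -3124*1/3655 + 2672*(-⅓) = -3124/3655 - 2672/3 = -9775532/10965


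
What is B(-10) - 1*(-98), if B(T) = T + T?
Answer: 78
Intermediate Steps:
B(T) = 2*T
B(-10) - 1*(-98) = 2*(-10) - 1*(-98) = -20 + 98 = 78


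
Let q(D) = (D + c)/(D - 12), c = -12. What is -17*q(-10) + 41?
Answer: 24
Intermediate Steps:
q(D) = 1 (q(D) = (D - 12)/(D - 12) = (-12 + D)/(-12 + D) = 1)
-17*q(-10) + 41 = -17*1 + 41 = -17 + 41 = 24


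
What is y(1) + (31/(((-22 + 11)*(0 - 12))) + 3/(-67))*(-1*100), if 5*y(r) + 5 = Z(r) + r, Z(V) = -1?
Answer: -44236/2211 ≈ -20.007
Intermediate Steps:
y(r) = -6/5 + r/5 (y(r) = -1 + (-1 + r)/5 = -1 + (-⅕ + r/5) = -6/5 + r/5)
y(1) + (31/(((-22 + 11)*(0 - 12))) + 3/(-67))*(-1*100) = (-6/5 + (⅕)*1) + (31/(((-22 + 11)*(0 - 12))) + 3/(-67))*(-1*100) = (-6/5 + ⅕) + (31/((-11*(-12))) + 3*(-1/67))*(-100) = -1 + (31/132 - 3/67)*(-100) = -1 + (1681/8844)*(-100) = -1 - 42025/2211 = -44236/2211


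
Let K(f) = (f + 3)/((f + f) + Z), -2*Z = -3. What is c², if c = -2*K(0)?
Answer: 16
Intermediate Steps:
Z = 3/2 (Z = -½*(-3) = 3/2 ≈ 1.5000)
K(f) = (3 + f)/(3/2 + 2*f) (K(f) = (f + 3)/((f + f) + 3/2) = (3 + f)/(2*f + 3/2) = (3 + f)/(3/2 + 2*f))
c = -4 (c = -4*(3 + 0)/(3 + 4*0) = -4*3/(3 + 0) = -4*3/3 = -2*2 = -4)
c² = (-4)² = 16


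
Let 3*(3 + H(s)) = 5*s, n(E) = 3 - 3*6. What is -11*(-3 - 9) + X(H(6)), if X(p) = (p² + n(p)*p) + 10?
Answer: 86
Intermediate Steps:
n(E) = -15 (n(E) = 3 - 18 = -15)
H(s) = -3 + 5*s/3 (H(s) = -3 + (5*s)/3 = -3 + 5*s/3)
X(p) = 10 + p² - 15*p (X(p) = (p² - 15*p) + 10 = 10 + p² - 15*p)
-11*(-3 - 9) + X(H(6)) = -11*(-3 - 9) + (10 + (-3 + (5/3)*6)² - 15*(-3 + (5/3)*6)) = -11*(-12) + (10 + (-3 + 10)² - 15*(-3 + 10)) = 132 + (10 + 7² - 15*7) = 132 + (10 + 49 - 105) = 132 - 46 = 86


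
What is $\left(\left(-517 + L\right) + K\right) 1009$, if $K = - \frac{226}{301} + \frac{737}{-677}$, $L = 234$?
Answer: $- \frac{58566123570}{203777} \approx -2.874 \cdot 10^{5}$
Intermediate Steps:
$K = - \frac{374839}{203777}$ ($K = \left(-226\right) \frac{1}{301} + 737 \left(- \frac{1}{677}\right) = - \frac{226}{301} - \frac{737}{677} = - \frac{374839}{203777} \approx -1.8395$)
$\left(\left(-517 + L\right) + K\right) 1009 = \left(\left(-517 + 234\right) - \frac{374839}{203777}\right) 1009 = \left(-283 - \frac{374839}{203777}\right) 1009 = \left(- \frac{58043730}{203777}\right) 1009 = - \frac{58566123570}{203777}$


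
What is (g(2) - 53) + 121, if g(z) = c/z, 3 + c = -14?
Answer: 119/2 ≈ 59.500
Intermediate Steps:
c = -17 (c = -3 - 14 = -17)
g(z) = -17/z
(g(2) - 53) + 121 = (-17/2 - 53) + 121 = -123/2 + 121 = 119/2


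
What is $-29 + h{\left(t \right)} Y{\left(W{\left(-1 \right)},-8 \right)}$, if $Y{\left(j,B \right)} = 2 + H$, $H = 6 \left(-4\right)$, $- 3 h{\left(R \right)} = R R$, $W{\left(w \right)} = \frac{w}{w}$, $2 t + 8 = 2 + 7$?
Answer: $- \frac{163}{6} \approx -27.167$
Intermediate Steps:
$t = \frac{1}{2}$ ($t = -4 + \frac{2 + 7}{2} = -4 + \frac{1}{2} \cdot 9 = -4 + \frac{9}{2} = \frac{1}{2} \approx 0.5$)
$W{\left(w \right)} = 1$
$h{\left(R \right)} = - \frac{R^{2}}{3}$ ($h{\left(R \right)} = - \frac{R R}{3} = - \frac{R^{2}}{3}$)
$H = -24$
$Y{\left(j,B \right)} = -22$ ($Y{\left(j,B \right)} = 2 - 24 = -22$)
$-29 + h{\left(t \right)} Y{\left(W{\left(-1 \right)},-8 \right)} = -29 + - \frac{1}{3 \cdot 4} \left(-22\right) = -29 + \left(- \frac{1}{3}\right) \frac{1}{4} \left(-22\right) = -29 - - \frac{11}{6} = -29 + \frac{11}{6} = - \frac{163}{6}$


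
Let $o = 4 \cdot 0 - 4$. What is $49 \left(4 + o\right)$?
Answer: $0$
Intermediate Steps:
$o = -4$ ($o = 0 - 4 = -4$)
$49 \left(4 + o\right) = 49 \left(4 - 4\right) = 49 \cdot 0 = 0$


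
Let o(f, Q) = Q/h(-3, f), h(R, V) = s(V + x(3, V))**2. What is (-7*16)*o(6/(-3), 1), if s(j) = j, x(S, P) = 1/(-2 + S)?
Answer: -112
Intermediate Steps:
h(R, V) = (1 + V)**2 (h(R, V) = (V + 1/(-2 + 3))**2 = (V + 1/1)**2 = (V + 1)**2 = (1 + V)**2)
o(f, Q) = Q/(1 + f)**2 (o(f, Q) = Q/((1 + f)**2) = Q/(1 + f)**2)
(-7*16)*o(6/(-3), 1) = (-7*16)*(1/(1 + 6/(-3))**2) = -112/(1 + 6*(-1/3))**2 = -112/(1 - 2)**2 = -112/(-1)**2 = -112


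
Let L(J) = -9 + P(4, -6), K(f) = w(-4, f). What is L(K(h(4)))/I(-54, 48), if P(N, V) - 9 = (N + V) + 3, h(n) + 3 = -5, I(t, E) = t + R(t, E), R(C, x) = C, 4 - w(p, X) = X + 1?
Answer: -1/108 ≈ -0.0092593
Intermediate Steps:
w(p, X) = 3 - X (w(p, X) = 4 - (X + 1) = 4 - (1 + X) = 4 + (-1 - X) = 3 - X)
I(t, E) = 2*t (I(t, E) = t + t = 2*t)
h(n) = -8 (h(n) = -3 - 5 = -8)
P(N, V) = 12 + N + V (P(N, V) = 9 + ((N + V) + 3) = 9 + (3 + N + V) = 12 + N + V)
K(f) = 3 - f
L(J) = 1 (L(J) = -9 + (12 + 4 - 6) = -9 + 10 = 1)
L(K(h(4)))/I(-54, 48) = 1/(2*(-54)) = 1/(-108) = 1*(-1/108) = -1/108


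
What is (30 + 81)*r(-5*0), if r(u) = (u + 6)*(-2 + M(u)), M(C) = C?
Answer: -1332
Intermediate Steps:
r(u) = (-2 + u)*(6 + u) (r(u) = (u + 6)*(-2 + u) = (6 + u)*(-2 + u) = (-2 + u)*(6 + u))
(30 + 81)*r(-5*0) = (30 + 81)*(-12 + (-5*0)**2 + 4*(-5*0)) = 111*(-12 + 0**2 + 4*0) = 111*(-12 + 0 + 0) = 111*(-12) = -1332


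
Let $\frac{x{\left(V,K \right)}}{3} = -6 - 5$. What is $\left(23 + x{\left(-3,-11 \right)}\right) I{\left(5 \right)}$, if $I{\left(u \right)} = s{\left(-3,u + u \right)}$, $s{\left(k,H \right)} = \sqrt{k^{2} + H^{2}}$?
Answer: $- 10 \sqrt{109} \approx -104.4$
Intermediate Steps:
$x{\left(V,K \right)} = -33$ ($x{\left(V,K \right)} = 3 \left(-6 - 5\right) = 3 \left(-11\right) = -33$)
$s{\left(k,H \right)} = \sqrt{H^{2} + k^{2}}$
$I{\left(u \right)} = \sqrt{9 + 4 u^{2}}$ ($I{\left(u \right)} = \sqrt{\left(u + u\right)^{2} + \left(-3\right)^{2}} = \sqrt{\left(2 u\right)^{2} + 9} = \sqrt{4 u^{2} + 9} = \sqrt{9 + 4 u^{2}}$)
$\left(23 + x{\left(-3,-11 \right)}\right) I{\left(5 \right)} = \left(23 - 33\right) \sqrt{9 + 4 \cdot 5^{2}} = - 10 \sqrt{9 + 4 \cdot 25} = - 10 \sqrt{9 + 100} = - 10 \sqrt{109}$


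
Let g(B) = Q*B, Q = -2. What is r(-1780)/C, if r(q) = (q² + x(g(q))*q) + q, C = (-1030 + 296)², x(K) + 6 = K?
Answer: -789875/134689 ≈ -5.8644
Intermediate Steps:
g(B) = -2*B
x(K) = -6 + K
C = 538756 (C = (-734)² = 538756)
r(q) = q + q² + q*(-6 - 2*q) (r(q) = (q² + (-6 - 2*q)*q) + q = (q² + q*(-6 - 2*q)) + q = q + q² + q*(-6 - 2*q))
r(-1780)/C = -1780*(-5 - 1*(-1780))/538756 = -1780*(-5 + 1780)*(1/538756) = -1780*1775*(1/538756) = -3159500*1/538756 = -789875/134689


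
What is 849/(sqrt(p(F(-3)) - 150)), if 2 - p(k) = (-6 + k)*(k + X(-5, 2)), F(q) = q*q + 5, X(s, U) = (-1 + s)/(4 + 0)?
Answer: -849*I*sqrt(62)/124 ≈ -53.912*I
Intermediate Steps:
X(s, U) = -1/4 + s/4 (X(s, U) = (-1 + s)/4 = (-1 + s)*(1/4) = -1/4 + s/4)
F(q) = 5 + q**2 (F(q) = q**2 + 5 = 5 + q**2)
p(k) = 2 - (-6 + k)*(-3/2 + k) (p(k) = 2 - (-6 + k)*(k + (-1/4 + (1/4)*(-5))) = 2 - (-6 + k)*(k + (-1/4 - 5/4)) = 2 - (-6 + k)*(k - 3/2) = 2 - (-6 + k)*(-3/2 + k))
849/(sqrt(p(F(-3)) - 150)) = 849/(sqrt((-7 - (5 + (-3)**2)**2 + 15*(5 + (-3)**2)/2) - 150)) = 849/(sqrt((-7 - (5 + 9)**2 + 15*(5 + 9)/2) - 150)) = 849/(sqrt((-7 - 1*14**2 + (15/2)*14) - 150)) = 849/(sqrt((-7 - 1*196 + 105) - 150)) = 849/(sqrt((-7 - 196 + 105) - 150)) = 849/(sqrt(-98 - 150)) = 849/(sqrt(-248)) = 849/((2*I*sqrt(62))) = 849*(-I*sqrt(62)/124) = -849*I*sqrt(62)/124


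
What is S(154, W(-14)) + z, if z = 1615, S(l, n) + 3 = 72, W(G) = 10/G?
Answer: 1684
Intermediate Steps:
S(l, n) = 69 (S(l, n) = -3 + 72 = 69)
S(154, W(-14)) + z = 69 + 1615 = 1684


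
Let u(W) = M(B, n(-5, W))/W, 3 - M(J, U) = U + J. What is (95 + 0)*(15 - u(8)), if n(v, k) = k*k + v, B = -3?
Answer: 16435/8 ≈ 2054.4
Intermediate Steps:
n(v, k) = v + k² (n(v, k) = k² + v = v + k²)
M(J, U) = 3 - J - U (M(J, U) = 3 - (U + J) = 3 - (J + U) = 3 + (-J - U) = 3 - J - U)
u(W) = (11 - W²)/W (u(W) = (3 - 1*(-3) - (-5 + W²))/W = (3 + 3 + (5 - W²))/W = (11 - W²)/W)
(95 + 0)*(15 - u(8)) = (95 + 0)*(15 - (-1*8 + 11/8)) = 95*(15 - (-8 + 11*(⅛))) = 95*(15 - (-8 + 11/8)) = 95*(15 - 1*(-53/8)) = 95*(15 + 53/8) = 95*(173/8) = 16435/8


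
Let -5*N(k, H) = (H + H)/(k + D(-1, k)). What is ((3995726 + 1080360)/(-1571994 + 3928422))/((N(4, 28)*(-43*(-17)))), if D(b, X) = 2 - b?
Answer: -12690215/6890195472 ≈ -0.0018418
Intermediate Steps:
N(k, H) = -2*H/(5*(3 + k)) (N(k, H) = -(H + H)/(5*(k + (2 - 1*(-1)))) = -2*H/(5*(k + (2 + 1))) = -2*H/(5*(k + 3)) = -2*H/(5*(3 + k)))
((3995726 + 1080360)/(-1571994 + 3928422))/((N(4, 28)*(-43*(-17)))) = ((3995726 + 1080360)/(-1571994 + 3928422))/(((-2*28/(15 + 5*4))*(-43*(-17)))) = (5076086/2356428)/((-2*28/(15 + 20)*731)) = (5076086*(1/2356428))/((-2*28/35*731)) = 2538043/(1178214*((-2*28*1/35*731))) = 2538043/(1178214*((-8/5*731))) = 2538043/(1178214*(-5848/5)) = (2538043/1178214)*(-5/5848) = -12690215/6890195472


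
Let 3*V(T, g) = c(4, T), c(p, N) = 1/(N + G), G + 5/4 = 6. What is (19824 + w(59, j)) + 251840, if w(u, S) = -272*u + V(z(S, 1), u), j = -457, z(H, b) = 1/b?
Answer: 17637508/69 ≈ 2.5562e+5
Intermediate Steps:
G = 19/4 (G = -5/4 + 6 = 19/4 ≈ 4.7500)
c(p, N) = 1/(19/4 + N) (c(p, N) = 1/(N + 19/4) = 1/(19/4 + N))
V(T, g) = 4/(3*(19 + 4*T)) (V(T, g) = (4/(19 + 4*T))/3 = 4/(3*(19 + 4*T)))
w(u, S) = 4/69 - 272*u (w(u, S) = -272*u + 4/(3*(19 + 4/1)) = -272*u + 4/(3*(19 + 4*1)) = -272*u + 4/(3*(19 + 4)) = -272*u + (4/3)/23 = -272*u + (4/3)*(1/23) = -272*u + 4/69 = 4/69 - 272*u)
(19824 + w(59, j)) + 251840 = (19824 + (4/69 - 272*59)) + 251840 = (19824 + (4/69 - 16048)) + 251840 = (19824 - 1107308/69) + 251840 = 260548/69 + 251840 = 17637508/69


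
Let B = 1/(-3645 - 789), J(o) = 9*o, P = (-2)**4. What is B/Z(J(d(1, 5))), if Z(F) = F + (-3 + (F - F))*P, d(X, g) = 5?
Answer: 1/13302 ≈ 7.5177e-5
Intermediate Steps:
P = 16
Z(F) = -48 + F (Z(F) = F + (-3 + (F - F))*16 = F + (-3 + 0)*16 = F - 3*16 = F - 48 = -48 + F)
B = -1/4434 (B = 1/(-4434) = -1/4434 ≈ -0.00022553)
B/Z(J(d(1, 5))) = -1/(4434*(-48 + 9*5)) = -1/(4434*(-48 + 45)) = -1/4434/(-3) = -1/4434*(-1/3) = 1/13302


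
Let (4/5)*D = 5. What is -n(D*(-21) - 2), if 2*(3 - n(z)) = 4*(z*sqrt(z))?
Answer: -3 - 533*I*sqrt(533)/4 ≈ -3.0 - 3076.3*I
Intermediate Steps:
D = 25/4 (D = (5/4)*5 = 25/4 ≈ 6.2500)
n(z) = 3 - 2*z**(3/2) (n(z) = 3 - 2*z*sqrt(z) = 3 - 2*z**(3/2))
-n(D*(-21) - 2) = -(3 - 2*((25/4)*(-21) - 2)**(3/2)) = -(3 - 2*(-525/4 - 2)**(3/2)) = -(3 - (-533)*I*sqrt(533)/4) = -(3 + 533*I*sqrt(533)/4) = -3 - 533*I*sqrt(533)/4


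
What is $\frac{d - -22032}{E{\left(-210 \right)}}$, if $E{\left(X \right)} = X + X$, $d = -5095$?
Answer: $- \frac{16937}{420} \approx -40.326$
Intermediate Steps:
$E{\left(X \right)} = 2 X$
$\frac{d - -22032}{E{\left(-210 \right)}} = \frac{-5095 - -22032}{2 \left(-210\right)} = \frac{-5095 + 22032}{-420} = 16937 \left(- \frac{1}{420}\right) = - \frac{16937}{420}$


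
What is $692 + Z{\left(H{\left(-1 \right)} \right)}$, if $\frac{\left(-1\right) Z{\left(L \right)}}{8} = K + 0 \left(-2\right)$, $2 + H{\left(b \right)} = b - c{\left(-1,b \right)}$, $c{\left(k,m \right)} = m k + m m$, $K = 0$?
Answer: $692$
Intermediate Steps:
$c{\left(k,m \right)} = m^{2} + k m$ ($c{\left(k,m \right)} = k m + m^{2} = m^{2} + k m$)
$H{\left(b \right)} = -2 + b - b \left(-1 + b\right)$ ($H{\left(b \right)} = -2 - \left(- b + b \left(-1 + b\right)\right) = -2 + b - b \left(-1 + b\right)$)
$Z{\left(L \right)} = 0$ ($Z{\left(L \right)} = - 8 \left(0 + 0 \left(-2\right)\right) = - 8 \left(0 + 0\right) = \left(-8\right) 0 = 0$)
$692 + Z{\left(H{\left(-1 \right)} \right)} = 692 + 0 = 692$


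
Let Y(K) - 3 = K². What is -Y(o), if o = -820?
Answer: -672403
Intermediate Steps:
Y(K) = 3 + K²
-Y(o) = -(3 + (-820)²) = -(3 + 672400) = -1*672403 = -672403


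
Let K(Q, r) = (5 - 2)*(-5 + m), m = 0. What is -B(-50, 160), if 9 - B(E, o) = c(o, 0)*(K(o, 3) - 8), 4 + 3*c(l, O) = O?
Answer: 65/3 ≈ 21.667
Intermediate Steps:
c(l, O) = -4/3 + O/3
K(Q, r) = -15 (K(Q, r) = (5 - 2)*(-5 + 0) = 3*(-5) = -15)
B(E, o) = -65/3 (B(E, o) = 9 - (-4/3 + (⅓)*0)*(-15 - 8) = 9 - (-4/3 + 0)*(-23) = 9 - (-4)*(-23)/3 = 9 - 1*92/3 = 9 - 92/3 = -65/3)
-B(-50, 160) = -1*(-65/3) = 65/3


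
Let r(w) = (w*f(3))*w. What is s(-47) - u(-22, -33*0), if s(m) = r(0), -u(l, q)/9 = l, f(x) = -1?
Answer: -198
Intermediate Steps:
u(l, q) = -9*l
r(w) = -w**2 (r(w) = (w*(-1))*w = (-w)*w = -w**2)
s(m) = 0 (s(m) = -1*0**2 = -1*0 = 0)
s(-47) - u(-22, -33*0) = 0 - (-9)*(-22) = 0 - 1*198 = 0 - 198 = -198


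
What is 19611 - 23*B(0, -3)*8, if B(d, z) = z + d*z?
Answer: 20163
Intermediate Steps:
19611 - 23*B(0, -3)*8 = 19611 - 23*(-3*(1 + 0))*8 = 19611 - 23*(-3*1)*8 = 19611 - 23*(-3)*8 = 19611 - (-69)*8 = 19611 - 1*(-552) = 19611 + 552 = 20163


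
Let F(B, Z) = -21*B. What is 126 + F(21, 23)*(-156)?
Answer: 68922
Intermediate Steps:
126 + F(21, 23)*(-156) = 126 - 21*21*(-156) = 126 - 441*(-156) = 126 + 68796 = 68922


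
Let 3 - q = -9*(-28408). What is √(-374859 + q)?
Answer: 16*I*√2463 ≈ 794.06*I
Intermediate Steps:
q = -255669 (q = 3 - (-9)*(-28408) = 3 - 1*255672 = 3 - 255672 = -255669)
√(-374859 + q) = √(-374859 - 255669) = √(-630528) = 16*I*√2463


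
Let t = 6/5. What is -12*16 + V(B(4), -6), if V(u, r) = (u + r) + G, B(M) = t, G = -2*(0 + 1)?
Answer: -994/5 ≈ -198.80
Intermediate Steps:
t = 6/5 (t = 6*(⅕) = 6/5 ≈ 1.2000)
G = -2 (G = -2*1 = -2)
B(M) = 6/5
V(u, r) = -2 + r + u (V(u, r) = (u + r) - 2 = (r + u) - 2 = -2 + r + u)
-12*16 + V(B(4), -6) = -12*16 + (-2 - 6 + 6/5) = -192 - 34/5 = -994/5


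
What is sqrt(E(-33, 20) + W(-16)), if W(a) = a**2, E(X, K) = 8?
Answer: 2*sqrt(66) ≈ 16.248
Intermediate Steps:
sqrt(E(-33, 20) + W(-16)) = sqrt(8 + (-16)**2) = sqrt(8 + 256) = sqrt(264) = 2*sqrt(66)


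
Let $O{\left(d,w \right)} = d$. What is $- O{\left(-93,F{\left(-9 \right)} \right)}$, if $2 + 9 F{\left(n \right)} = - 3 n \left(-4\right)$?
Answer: $93$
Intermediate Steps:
$F{\left(n \right)} = - \frac{2}{9} + \frac{4 n}{3}$ ($F{\left(n \right)} = - \frac{2}{9} + \frac{- 3 n \left(-4\right)}{9} = - \frac{2}{9} + \frac{12 n}{9} = - \frac{2}{9} + \frac{4 n}{3}$)
$- O{\left(-93,F{\left(-9 \right)} \right)} = \left(-1\right) \left(-93\right) = 93$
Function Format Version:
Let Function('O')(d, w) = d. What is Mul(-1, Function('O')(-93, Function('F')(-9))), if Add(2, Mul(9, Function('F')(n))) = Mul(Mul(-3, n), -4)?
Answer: 93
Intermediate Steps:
Function('F')(n) = Add(Rational(-2, 9), Mul(Rational(4, 3), n)) (Function('F')(n) = Add(Rational(-2, 9), Mul(Rational(1, 9), Mul(Mul(-3, n), -4))) = Add(Rational(-2, 9), Mul(Rational(1, 9), Mul(12, n))) = Add(Rational(-2, 9), Mul(Rational(4, 3), n)))
Mul(-1, Function('O')(-93, Function('F')(-9))) = Mul(-1, -93) = 93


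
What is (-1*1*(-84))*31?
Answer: 2604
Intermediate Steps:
(-1*1*(-84))*31 = -1*(-84)*31 = 84*31 = 2604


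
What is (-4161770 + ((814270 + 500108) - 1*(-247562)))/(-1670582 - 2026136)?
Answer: 1299915/1848359 ≈ 0.70328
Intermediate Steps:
(-4161770 + ((814270 + 500108) - 1*(-247562)))/(-1670582 - 2026136) = (-4161770 + (1314378 + 247562))/(-3696718) = (-4161770 + 1561940)*(-1/3696718) = -2599830*(-1/3696718) = 1299915/1848359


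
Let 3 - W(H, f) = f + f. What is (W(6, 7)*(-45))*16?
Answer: 7920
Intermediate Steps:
W(H, f) = 3 - 2*f (W(H, f) = 3 - (f + f) = 3 - 2*f)
(W(6, 7)*(-45))*16 = ((3 - 2*7)*(-45))*16 = ((3 - 14)*(-45))*16 = -11*(-45)*16 = 495*16 = 7920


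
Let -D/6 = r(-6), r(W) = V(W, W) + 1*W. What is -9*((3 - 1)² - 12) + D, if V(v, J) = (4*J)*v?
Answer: -756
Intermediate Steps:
V(v, J) = 4*J*v
r(W) = W + 4*W² (r(W) = 4*W*W + 1*W = 4*W² + W = W + 4*W²)
D = -828 (D = -(-36)*(1 + 4*(-6)) = -(-36)*(1 - 24) = -(-36)*(-23) = -6*138 = -828)
-9*((3 - 1)² - 12) + D = -9*((3 - 1)² - 12) - 828 = -9*(2² - 12) - 828 = -9*(4 - 12) - 828 = -9*(-8) - 828 = 72 - 828 = -756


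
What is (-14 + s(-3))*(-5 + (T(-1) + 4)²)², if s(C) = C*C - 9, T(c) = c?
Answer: -224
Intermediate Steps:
s(C) = -9 + C² (s(C) = C² - 9 = -9 + C²)
(-14 + s(-3))*(-5 + (T(-1) + 4)²)² = (-14 + (-9 + (-3)²))*(-5 + (-1 + 4)²)² = (-14 + (-9 + 9))*(-5 + 3²)² = (-14 + 0)*(-5 + 9)² = -14*4² = -14*16 = -224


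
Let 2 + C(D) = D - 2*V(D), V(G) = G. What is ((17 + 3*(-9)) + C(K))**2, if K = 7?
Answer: 361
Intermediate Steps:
C(D) = -2 - D (C(D) = -2 + (D - 2*D) = -2 - D)
((17 + 3*(-9)) + C(K))**2 = ((17 + 3*(-9)) + (-2 - 1*7))**2 = ((17 - 27) + (-2 - 7))**2 = (-10 - 9)**2 = (-19)**2 = 361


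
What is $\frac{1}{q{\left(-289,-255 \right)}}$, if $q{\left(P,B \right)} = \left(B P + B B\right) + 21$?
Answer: $\frac{1}{138741} \approx 7.2077 \cdot 10^{-6}$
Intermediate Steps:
$q{\left(P,B \right)} = 21 + B^{2} + B P$ ($q{\left(P,B \right)} = \left(B P + B^{2}\right) + 21 = \left(B^{2} + B P\right) + 21 = 21 + B^{2} + B P$)
$\frac{1}{q{\left(-289,-255 \right)}} = \frac{1}{21 + \left(-255\right)^{2} - -73695} = \frac{1}{21 + 65025 + 73695} = \frac{1}{138741}$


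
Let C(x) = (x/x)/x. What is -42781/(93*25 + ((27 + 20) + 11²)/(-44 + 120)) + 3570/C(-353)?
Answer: -55723518409/44217 ≈ -1.2602e+6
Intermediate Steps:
C(x) = 1/x
-42781/(93*25 + ((27 + 20) + 11²)/(-44 + 120)) + 3570/C(-353) = -42781/(93*25 + ((27 + 20) + 11²)/(-44 + 120)) + 3570/(1/(-353)) = -42781/(2325 + (47 + 121)/76) + 3570/(-1/353) = -42781/(2325 + 168*(1/76)) + 3570*(-353) = -42781/(2325 + 42/19) - 1260210 = -42781/44217/19 - 1260210 = -42781*19/44217 - 1260210 = -812839/44217 - 1260210 = -55723518409/44217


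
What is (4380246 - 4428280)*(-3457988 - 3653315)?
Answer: 341584328302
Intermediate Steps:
(4380246 - 4428280)*(-3457988 - 3653315) = -48034*(-7111303) = 341584328302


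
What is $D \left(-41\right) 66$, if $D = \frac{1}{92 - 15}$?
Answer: $- \frac{246}{7} \approx -35.143$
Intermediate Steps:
$D = \frac{1}{77} \approx 0.012987$
$D \left(-41\right) 66 = \frac{1}{77} \left(-41\right) 66 = \left(- \frac{41}{77}\right) 66 = - \frac{246}{7}$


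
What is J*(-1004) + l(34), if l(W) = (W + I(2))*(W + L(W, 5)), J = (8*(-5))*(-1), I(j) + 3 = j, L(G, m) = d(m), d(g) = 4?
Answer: -38906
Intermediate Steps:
L(G, m) = 4
I(j) = -3 + j
J = 40 (J = -40*(-1) = 40)
l(W) = (-1 + W)*(4 + W) (l(W) = (W + (-3 + 2))*(W + 4) = (W - 1)*(4 + W) = (-1 + W)*(4 + W))
J*(-1004) + l(34) = 40*(-1004) + (-4 + 34² + 3*34) = -40160 + (-4 + 1156 + 102) = -40160 + 1254 = -38906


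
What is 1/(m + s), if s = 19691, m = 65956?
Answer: 1/85647 ≈ 1.1676e-5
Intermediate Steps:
1/(m + s) = 1/(65956 + 19691) = 1/85647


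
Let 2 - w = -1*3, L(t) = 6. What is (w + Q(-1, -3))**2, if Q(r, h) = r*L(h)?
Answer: 1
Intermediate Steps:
Q(r, h) = 6*r (Q(r, h) = r*6 = 6*r)
w = 5 (w = 2 - (-1)*3 = 2 - 1*(-3) = 2 + 3 = 5)
(w + Q(-1, -3))**2 = (5 + 6*(-1))**2 = (5 - 6)**2 = (-1)**2 = 1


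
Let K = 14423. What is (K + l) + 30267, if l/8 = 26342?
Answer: 255426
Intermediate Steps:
l = 210736 (l = 8*26342 = 210736)
(K + l) + 30267 = (14423 + 210736) + 30267 = 225159 + 30267 = 255426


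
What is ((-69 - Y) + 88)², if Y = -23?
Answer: 1764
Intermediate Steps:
((-69 - Y) + 88)² = ((-69 - 1*(-23)) + 88)² = ((-69 + 23) + 88)² = (-46 + 88)² = 42² = 1764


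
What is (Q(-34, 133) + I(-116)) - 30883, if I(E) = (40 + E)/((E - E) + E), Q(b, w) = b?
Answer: -896574/29 ≈ -30916.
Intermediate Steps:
I(E) = (40 + E)/E (I(E) = (40 + E)/(0 + E) = (40 + E)/E)
(Q(-34, 133) + I(-116)) - 30883 = (-34 + (40 - 116)/(-116)) - 30883 = (-34 - 1/116*(-76)) - 30883 = (-34 + 19/29) - 30883 = -967/29 - 30883 = -896574/29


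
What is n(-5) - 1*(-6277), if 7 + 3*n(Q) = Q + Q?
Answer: 18814/3 ≈ 6271.3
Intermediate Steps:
n(Q) = -7/3 + 2*Q/3 (n(Q) = -7/3 + (Q + Q)/3 = -7/3 + (2*Q)/3 = -7/3 + 2*Q/3)
n(-5) - 1*(-6277) = (-7/3 + (⅔)*(-5)) - 1*(-6277) = (-7/3 - 10/3) + 6277 = -17/3 + 6277 = 18814/3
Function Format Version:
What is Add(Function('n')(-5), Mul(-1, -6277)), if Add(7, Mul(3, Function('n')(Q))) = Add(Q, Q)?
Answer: Rational(18814, 3) ≈ 6271.3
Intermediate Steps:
Function('n')(Q) = Add(Rational(-7, 3), Mul(Rational(2, 3), Q)) (Function('n')(Q) = Add(Rational(-7, 3), Mul(Rational(1, 3), Add(Q, Q))) = Add(Rational(-7, 3), Mul(Rational(1, 3), Mul(2, Q))) = Add(Rational(-7, 3), Mul(Rational(2, 3), Q)))
Add(Function('n')(-5), Mul(-1, -6277)) = Add(Add(Rational(-7, 3), Mul(Rational(2, 3), -5)), Mul(-1, -6277)) = Add(Add(Rational(-7, 3), Rational(-10, 3)), 6277) = Add(Rational(-17, 3), 6277) = Rational(18814, 3)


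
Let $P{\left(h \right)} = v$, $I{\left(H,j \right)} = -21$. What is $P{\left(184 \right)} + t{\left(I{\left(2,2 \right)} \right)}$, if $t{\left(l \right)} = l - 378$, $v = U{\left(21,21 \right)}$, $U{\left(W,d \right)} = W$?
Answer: $-378$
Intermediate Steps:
$v = 21$
$P{\left(h \right)} = 21$
$t{\left(l \right)} = -378 + l$
$P{\left(184 \right)} + t{\left(I{\left(2,2 \right)} \right)} = 21 - 399 = -378$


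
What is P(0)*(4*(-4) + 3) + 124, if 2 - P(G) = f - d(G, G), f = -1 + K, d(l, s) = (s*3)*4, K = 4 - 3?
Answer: 98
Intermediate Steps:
K = 1
d(l, s) = 12*s (d(l, s) = (3*s)*4 = 12*s)
f = 0 (f = -1 + 1 = 0)
P(G) = 2 + 12*G (P(G) = 2 - (0 - 12*G) = 2 - (-12)*G = 2 + 12*G)
P(0)*(4*(-4) + 3) + 124 = (2 + 12*0)*(4*(-4) + 3) + 124 = (2 + 0)*(-16 + 3) + 124 = 2*(-13) + 124 = -26 + 124 = 98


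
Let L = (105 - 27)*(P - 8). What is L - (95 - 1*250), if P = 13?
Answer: 545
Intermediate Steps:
L = 390 (L = (105 - 27)*(13 - 8) = 78*5 = 390)
L - (95 - 1*250) = 390 - (95 - 1*250) = 390 - (95 - 250) = 390 - 1*(-155) = 390 + 155 = 545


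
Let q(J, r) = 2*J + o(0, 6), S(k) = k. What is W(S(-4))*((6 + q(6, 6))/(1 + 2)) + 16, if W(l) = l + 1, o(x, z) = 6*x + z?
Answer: -8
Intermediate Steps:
o(x, z) = z + 6*x
W(l) = 1 + l
q(J, r) = 6 + 2*J (q(J, r) = 2*J + (6 + 6*0) = 2*J + (6 + 0) = 2*J + 6 = 6 + 2*J)
W(S(-4))*((6 + q(6, 6))/(1 + 2)) + 16 = (1 - 4)*((6 + (6 + 2*6))/(1 + 2)) + 16 = -3*(6 + (6 + 12))/3 + 16 = -3*(6 + 18)/3 + 16 = -72/3 + 16 = -3*8 + 16 = -24 + 16 = -8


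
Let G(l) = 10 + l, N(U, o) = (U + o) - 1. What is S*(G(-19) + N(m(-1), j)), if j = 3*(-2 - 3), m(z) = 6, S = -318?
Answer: 6042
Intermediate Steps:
j = -15 (j = 3*(-5) = -15)
N(U, o) = -1 + U + o
S*(G(-19) + N(m(-1), j)) = -318*((10 - 19) + (-1 + 6 - 15)) = -318*(-9 - 10) = -318*(-19) = 6042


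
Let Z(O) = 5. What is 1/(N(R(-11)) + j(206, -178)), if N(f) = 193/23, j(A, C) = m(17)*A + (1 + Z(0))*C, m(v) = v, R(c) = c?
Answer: 23/56175 ≈ 0.00040943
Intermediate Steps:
j(A, C) = 6*C + 17*A (j(A, C) = 17*A + (1 + 5)*C = 17*A + 6*C = 6*C + 17*A)
N(f) = 193/23 (N(f) = 193*(1/23) = 193/23)
1/(N(R(-11)) + j(206, -178)) = 1/(193/23 + (6*(-178) + 17*206)) = 1/(193/23 + (-1068 + 3502)) = 1/(193/23 + 2434) = 1/(56175/23) = 23/56175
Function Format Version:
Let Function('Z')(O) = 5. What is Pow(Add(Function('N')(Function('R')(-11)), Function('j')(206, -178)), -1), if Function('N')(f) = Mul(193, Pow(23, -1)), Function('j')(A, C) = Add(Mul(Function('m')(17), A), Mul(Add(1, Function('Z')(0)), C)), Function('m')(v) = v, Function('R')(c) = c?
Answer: Rational(23, 56175) ≈ 0.00040943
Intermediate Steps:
Function('j')(A, C) = Add(Mul(6, C), Mul(17, A)) (Function('j')(A, C) = Add(Mul(17, A), Mul(Add(1, 5), C)) = Add(Mul(17, A), Mul(6, C)) = Add(Mul(6, C), Mul(17, A)))
Function('N')(f) = Rational(193, 23) (Function('N')(f) = Mul(193, Rational(1, 23)) = Rational(193, 23))
Pow(Add(Function('N')(Function('R')(-11)), Function('j')(206, -178)), -1) = Pow(Add(Rational(193, 23), Add(Mul(6, -178), Mul(17, 206))), -1) = Pow(Add(Rational(193, 23), Add(-1068, 3502)), -1) = Pow(Add(Rational(193, 23), 2434), -1) = Pow(Rational(56175, 23), -1) = Rational(23, 56175)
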